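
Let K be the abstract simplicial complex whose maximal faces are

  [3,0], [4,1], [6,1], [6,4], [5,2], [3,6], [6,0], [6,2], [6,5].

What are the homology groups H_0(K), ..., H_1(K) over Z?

H_0 ≅ Z,  H_1 ≅ Z^3.

Fix the vertex order 0 < 1 < 2 < 3 < 4 < 5 < 6 and write every simplex with vertices in increasing order. Then dim K = 1 and the simplices of K are:

  0-simplices (7): [0], [1], [2], [3], [4], [5], [6]
  1-simplices (9): [0,3], [0,6], [1,4], [1,6], [2,5], [2,6], [3,6], [4,6], [5,6]

giving chain groups C_0 ≅ Z^7, C_1 ≅ Z^9.

The boundary map ∂_1: C_1 → C_0 sends each edge [p,q] (with p < q) to q − p. For instance
  ∂[3,6] = [6] − [3].
This gives a 7×9 integer matrix of rank 6; reducing to Smith normal form yields diagonal entries (1,1,1,1,1,1).

Computing H_k = (kernel of ∂_k) / (image of ∂_{k+1}):

  H_0: rank C_0 − rank ∂_1 = 7 − 6 = 1, and the invariant factors of ∂_1 are all 1, so H_0 = Z.
  H_1: rank ker ∂_1 − rank ∂_2 = (9 − 6) − 0 = 3, and there is no ∂_2, so H_1 = Z^3.

As a check, the Euler characteristic is 7 − 9 = -2, which agrees with 1 − 3 = -2.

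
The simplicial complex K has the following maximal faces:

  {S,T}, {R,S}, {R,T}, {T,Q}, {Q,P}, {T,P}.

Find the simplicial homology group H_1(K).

H_1 = Z^2.

Order the vertices as P < Q < R < S < T. Listing each simplex with vertices in this order, K has dimension 1 with simplices:

  0-simplices (5): P, Q, R, S, T
  1-simplices (6): PQ, PT, QT, RS, RT, ST

so the chain groups are C_0 ≅ Z^5, C_1 ≅ Z^6.

Boundary ∂_1: C_1 → C_0 sends each edge [p,q] (with p < q) to q − p. For instance
  ∂PT = T − P.
The resulting 5×6 matrix has rank 4, and its Smith normal form has invariant factors (1,1,1,1).

Computing H_k = (kernel of ∂_k) / (image of ∂_{k+1}):

  H_1: rank ker ∂_1 − rank ∂_2 = (6 − 4) − 0 = 2, and there is no ∂_2, so H_1 ≅ Z^2.

(K is a triangulation of a wedge of 2 circles.)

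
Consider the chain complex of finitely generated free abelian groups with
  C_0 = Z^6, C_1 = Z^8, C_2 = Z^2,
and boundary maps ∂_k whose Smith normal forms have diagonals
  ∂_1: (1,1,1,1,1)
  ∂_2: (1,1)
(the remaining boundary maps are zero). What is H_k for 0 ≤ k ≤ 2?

H_0 ≅ Z,  H_1 ≅ Z,  H_2 = 0.

H_0: b_0 = 6 − 0 − 5 = 1; torsion from ∂_1 factors > 1: none. So H_0 ≅ Z.
H_1: b_1 = 8 − 5 − 2 = 1; torsion from ∂_2 factors > 1: none. So H_1 ≅ Z.
H_2: b_2 = 2 − 2 − 0 = 0; torsion from ∂_3 factors > 1: none. So H_2 ≅ 0.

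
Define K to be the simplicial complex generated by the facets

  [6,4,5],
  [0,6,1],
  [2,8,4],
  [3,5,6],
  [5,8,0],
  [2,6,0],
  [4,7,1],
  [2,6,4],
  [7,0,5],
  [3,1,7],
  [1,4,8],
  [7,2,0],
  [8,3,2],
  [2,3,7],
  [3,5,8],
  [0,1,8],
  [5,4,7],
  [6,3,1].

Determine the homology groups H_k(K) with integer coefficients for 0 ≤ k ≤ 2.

H_0 ≅ Z,  H_1 ≅ Z^2,  H_2 ≅ Z.

We work with the vertex ordering 0 < 1 < 2 < 3 < 4 < 5 < 6 < 7 < 8. The simplices of K, each written with vertices in increasing order, are:

  0-simplices (9): [0], [1], [2], [3], [4], [5], [6], [7], [8]
  1-simplices (27): (27 of them)
  2-simplices (18): [0,1,6], [0,1,8], [0,2,6], [0,2,7], [0,5,7], [0,5,8], [1,3,6], [1,3,7], [1,4,7], [1,4,8], [2,3,7], [2,3,8], [2,4,6], [2,4,8], [3,5,6], [3,5,8], [4,5,6], [4,5,7]

so the chain groups are C_0 ≅ Z^9, C_1 ≅ Z^27, C_2 ≅ Z^18.

∂_1: C_1 → C_0 sends each edge [p,q] (with p < q) to q − p. For instance
  ∂[0,6] = [6] − [0].
This gives a 9×27 integer matrix of rank 8; reducing to Smith normal form yields diagonal entries (1,1,1,1,1,1,1,1).

∂_2: C_2 → C_1 sends each 2-simplex [p,q,r] to [q,r] − [p,r] + [p,q]. For instance
  ∂[0,2,6] = [2,6] − [0,6] + [0,2],
  ∂[0,5,7] = [5,7] − [0,7] + [0,5].
The 27×18 boundary matrix has rank 17 and Smith normal form diag(1,1,1,1,1,1,1,1,1,1,1,1,1,1,1,1,1).

Computing H_k = (kernel of ∂_k) / (image of ∂_{k+1}):

  H_0: rank C_0 − rank ∂_1 = 9 − 8 = 1, and the invariant factors of ∂_1 are all 1, so H_0 ≅ Z.
  H_1: rank ker ∂_1 − rank ∂_2 = (27 − 8) − 17 = 2, and the invariant factors of ∂_2 are all 1, so H_1 ≅ Z^2.
  H_2: rank ker ∂_2 − rank ∂_3 = (18 − 17) − 0 = 1, and there is no ∂_3, so H_2 ≅ Z.

(K is a triangulation of the torus T^2.)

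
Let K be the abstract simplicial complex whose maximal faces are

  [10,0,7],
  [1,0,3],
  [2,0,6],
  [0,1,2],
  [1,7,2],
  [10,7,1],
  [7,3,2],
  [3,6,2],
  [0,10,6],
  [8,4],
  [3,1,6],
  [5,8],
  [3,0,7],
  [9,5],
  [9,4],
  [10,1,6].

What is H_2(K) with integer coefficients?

K has 11 vertices, 22 edges, 12 triangles.
rank ∂_2 = 12, rank ∂_3 = 0 ⇒ b_2 = 12 − 12 − 0 = 0. So H_2 = 0.

H_2 ≅ 0.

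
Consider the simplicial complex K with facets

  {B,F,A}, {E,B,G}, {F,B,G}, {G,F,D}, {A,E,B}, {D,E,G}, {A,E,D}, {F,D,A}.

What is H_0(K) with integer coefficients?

Order the vertices as A < B < D < E < F < G. Listing each simplex with vertices in this order, K has dimension 2 with simplices:

  0-simplices (6): A, B, D, E, F, G
  1-simplices (12): AB, AD, AE, AF, BE, BF, BG, DE, DF, DG, EG, FG
  2-simplices (8): ABE, ABF, ADE, ADF, BEG, BFG, DEG, DFG

so the chain groups are C_0 ≅ Z^6, C_1 ≅ Z^12, C_2 ≅ Z^8.

∂_1: C_1 → C_0 is given by ∂[p,q] = [q] − [p]. For instance
  ∂AD = D − A.
This gives a 6×12 integer matrix of rank 5; reducing to Smith normal form yields diagonal entries (1,1,1,1,1).

Boundary ∂_2: C_2 → C_1 acts by ∂[p,q,r] = [q,r] − [p,r] + [p,q]. For instance
  ∂DFG = FG − DG + DF,
  ∂ABF = BF − AF + AB.
This gives a 12×8 integer matrix of rank 7; reducing to Smith normal form yields diagonal entries (1,1,1,1,1,1,1).

Reading off H_k = ker ∂_k / im ∂_{k+1}:

  H_0: rank C_0 − rank ∂_1 = 6 − 5 = 1, and the invariant factors of ∂_1 are all 1, so H_0 = Z.

(K is a triangulation of the 2-sphere S^2.)

H_0 = Z.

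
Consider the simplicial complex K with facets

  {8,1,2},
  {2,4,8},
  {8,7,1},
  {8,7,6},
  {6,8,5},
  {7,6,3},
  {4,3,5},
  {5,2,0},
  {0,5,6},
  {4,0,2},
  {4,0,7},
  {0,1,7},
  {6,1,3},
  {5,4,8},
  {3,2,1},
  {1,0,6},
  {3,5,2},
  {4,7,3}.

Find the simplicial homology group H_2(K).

K has 9 vertices, 27 edges, 18 triangles.
rank ∂_2 = 18, rank ∂_3 = 0 ⇒ b_2 = 18 − 18 − 0 = 0. So H_2 = 0.

H_2 ≅ 0.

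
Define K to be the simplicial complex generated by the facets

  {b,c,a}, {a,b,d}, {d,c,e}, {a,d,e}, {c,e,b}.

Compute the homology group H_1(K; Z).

H_1 = Z.

Take the total order a < b < c < d < e on the vertex set. Then K (dimension 2) consists of the simplices:

  0-simplices (5): a, b, c, d, e
  1-simplices (10): ab, ac, ad, ae, bc, bd, be, cd, ce, de
  2-simplices (5): abc, abd, ade, bce, cde

giving chain groups C_0 ≅ Z^5, C_1 ≅ Z^10, C_2 ≅ Z^5.

The boundary map ∂_1: C_1 → C_0 sends each edge [p,q] (with p < q) to q − p.
The resulting 5×10 matrix has rank 4, and its Smith normal form has invariant factors (1,1,1,1).

The boundary map ∂_2: C_2 → C_1 acts by ∂[p,q,r] = [q,r] − [p,r] + [p,q]. For instance
  ∂cde = de − ce + cd,
  ∂abc = bc − ac + ab.
The resulting 10×5 matrix has rank 5, and its Smith normal form has invariant factors (1,1,1,1,1).

From H_k ≅ ker(∂_k) / im(∂_{k+1}) we obtain:

  H_1: rank ker ∂_1 − rank ∂_2 = (10 − 4) − 5 = 1, and the invariant factors of ∂_2 are all 1, so H_1 = Z.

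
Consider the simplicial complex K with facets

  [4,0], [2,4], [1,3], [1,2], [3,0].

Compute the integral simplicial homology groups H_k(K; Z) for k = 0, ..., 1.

H_0 ≅ Z,  H_1 ≅ Z.

Fix the vertex order 0 < 1 < 2 < 3 < 4 and write every simplex with vertices in increasing order. Then dim K = 1 and the simplices of K are:

  0-simplices (5): [0], [1], [2], [3], [4]
  1-simplices (5): [0,3], [0,4], [1,2], [1,3], [2,4]

Hence C_0 ≅ Z^5, C_1 ≅ Z^5.

∂_1: C_1 → C_0 is given by ∂[p,q] = [q] − [p].
As a 5×5 matrix over Z this has rank 4, with invariant factors (1,1,1,1).

Computing H_k = (kernel of ∂_k) / (image of ∂_{k+1}):

  H_0: rank C_0 − rank ∂_1 = 5 − 4 = 1, and the invariant factors of ∂_1 are all 1, so H_0 = Z.
  H_1: rank ker ∂_1 − rank ∂_2 = (5 − 4) − 0 = 1, and there is no ∂_2, so H_1 = Z.

(K is a triangulation of the circle S^1.)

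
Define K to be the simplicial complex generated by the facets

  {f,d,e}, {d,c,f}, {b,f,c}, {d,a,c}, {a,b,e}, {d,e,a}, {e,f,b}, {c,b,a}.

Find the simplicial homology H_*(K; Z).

We work with the vertex ordering a < b < c < d < e < f. The simplices of K, each written with vertices in increasing order, are:

  0-simplices (6): a, b, c, d, e, f
  1-simplices (12): ab, ac, ad, ae, bc, be, bf, cd, cf, de, df, ef
  2-simplices (8): abc, abe, acd, ade, bcf, bef, cdf, def

Hence C_0 ≅ Z^6, C_1 ≅ Z^12, C_2 ≅ Z^8.

∂_1: C_1 → C_0 maps an edge to its endpoints' difference, ∂[p,q] = q − p. For instance
  ∂cf = f − c.
The resulting 6×12 matrix has rank 5, and its Smith normal form has invariant factors (1,1,1,1,1).

Boundary ∂_2: C_2 → C_1 sends each 2-simplex [p,q,r] to [q,r] − [p,r] + [p,q]. For instance
  ∂acd = cd − ad + ac,
  ∂bcf = cf − bf + bc.
As a 12×8 matrix over Z this has rank 7, with invariant factors (1,1,1,1,1,1,1).

Computing H_k = (kernel of ∂_k) / (image of ∂_{k+1}):

  H_0: rank C_0 − rank ∂_1 = 6 − 5 = 1, and the invariant factors of ∂_1 are all 1, so H_0 = Z.
  H_1: rank ker ∂_1 − rank ∂_2 = (12 − 5) − 7 = 0, and the invariant factors of ∂_2 are all 1, so H_1 = 0.
  H_2: rank ker ∂_2 − rank ∂_3 = (8 − 7) − 0 = 1, and there is no ∂_3, so H_2 = Z.

As a check, the Euler characteristic is 6 − 12 + 8 = 2, which agrees with 1 − 0 + 1 = 2.

H_0 = Z,  H_1 = 0,  H_2 = Z.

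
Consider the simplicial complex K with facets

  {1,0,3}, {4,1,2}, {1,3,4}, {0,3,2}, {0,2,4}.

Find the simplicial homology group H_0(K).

H_0 ≅ Z.

Fix the vertex order 0 < 1 < 2 < 3 < 4 and write every simplex with vertices in increasing order. Then dim K = 2 and the simplices of K are:

  0-simplices (5): [0], [1], [2], [3], [4]
  1-simplices (10): [0,1], [0,2], [0,3], [0,4], [1,2], [1,3], [1,4], [2,3], [2,4], [3,4]
  2-simplices (5): [0,1,3], [0,2,3], [0,2,4], [1,2,4], [1,3,4]

giving chain groups C_0 ≅ Z^5, C_1 ≅ Z^10, C_2 ≅ Z^5.

Boundary ∂_1: C_1 → C_0 maps an edge to its endpoints' difference, ∂[p,q] = q − p.
The 5×10 boundary matrix has rank 4 and Smith normal form diag(1,1,1,1).

Boundary ∂_2: C_2 → C_1 sends each 2-simplex [p,q,r] to [q,r] − [p,r] + [p,q]. For instance
  ∂[1,3,4] = [3,4] − [1,4] + [1,3],
  ∂[0,2,3] = [2,3] − [0,3] + [0,2].
This gives a 10×5 integer matrix of rank 5; reducing to Smith normal form yields diagonal entries (1,1,1,1,1).

Computing H_k = (kernel of ∂_k) / (image of ∂_{k+1}):

  H_0: rank C_0 − rank ∂_1 = 5 − 4 = 1, and the invariant factors of ∂_1 are all 1, so H_0 = Z.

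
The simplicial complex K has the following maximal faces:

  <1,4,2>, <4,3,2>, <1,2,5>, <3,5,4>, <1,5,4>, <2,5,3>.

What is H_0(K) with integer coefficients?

H_0 ≅ Z.

K has 5 vertices, 9 edges, 6 triangles.
rank ∂_0 = 0, rank ∂_1 = 4 ⇒ b_0 = 5 − 0 − 4 = 1; all invariant factors of ∂_1 are 1 so no torsion. So H_0 = Z.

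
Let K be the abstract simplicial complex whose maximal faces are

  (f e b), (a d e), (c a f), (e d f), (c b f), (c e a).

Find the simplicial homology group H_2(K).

H_2 = 0.

K has 6 vertices, 12 edges, 6 triangles.
rank ∂_2 = 6, rank ∂_3 = 0 ⇒ b_2 = 6 − 6 − 0 = 0. So H_2 ≅ 0.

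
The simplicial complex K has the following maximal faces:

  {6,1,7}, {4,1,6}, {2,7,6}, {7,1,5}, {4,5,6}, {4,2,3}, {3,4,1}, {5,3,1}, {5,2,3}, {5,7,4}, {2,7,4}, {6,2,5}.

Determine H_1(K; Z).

H_1 = Z_2.

We work with the vertex ordering 1 < 2 < 3 < 4 < 5 < 6 < 7. The simplices of K, each written with vertices in increasing order, are:

  0-simplices (7): [1], [2], [3], [4], [5], [6], [7]
  1-simplices (18): [1,3], [1,4], [1,5], [1,6], [1,7], [2,3], [2,4], [2,5], [2,6], [2,7], [3,4], [3,5], [4,5], [4,6], [4,7], [5,6], [5,7], [6,7]
  2-simplices (12): [1,3,4], [1,3,5], [1,4,6], [1,5,7], [1,6,7], [2,3,4], [2,3,5], [2,4,7], [2,5,6], [2,6,7], [4,5,6], [4,5,7]

so the chain groups are C_0 ≅ Z^7, C_1 ≅ Z^18, C_2 ≅ Z^12.

∂_1: C_1 → C_0 sends each edge [p,q] (with p < q) to q − p. For instance
  ∂[4,7] = [7] − [4].
As a 7×18 matrix over Z this has rank 6, with invariant factors (1,1,1,1,1,1).

The boundary map ∂_2: C_2 → C_1 sends each 2-simplex [p,q,r] to [q,r] − [p,r] + [p,q]. For instance
  ∂[2,3,5] = [3,5] − [2,5] + [2,3],
  ∂[1,5,7] = [5,7] − [1,7] + [1,5].
The 18×12 boundary matrix has rank 12 and Smith normal form diag(1,1,1,1,1,1,1,1,1,1,1,2).

Reading off H_k = ker ∂_k / im ∂_{k+1}:

  H_1: rank ker ∂_1 − rank ∂_2 = (18 − 6) − 12 = 0, and ∂_2 has invariant factor 2 > 1, so H_1 = Z_2.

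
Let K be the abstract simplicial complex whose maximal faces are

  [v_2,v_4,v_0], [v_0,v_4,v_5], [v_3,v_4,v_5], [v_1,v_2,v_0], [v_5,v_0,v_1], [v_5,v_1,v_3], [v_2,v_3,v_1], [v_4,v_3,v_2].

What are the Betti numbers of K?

Take the total order v_0 < v_1 < v_2 < v_3 < v_4 < v_5 on the vertex set. Then K (dimension 2) consists of the simplices:

  0-simplices (6): [v_0], [v_1], [v_2], [v_3], [v_4], [v_5]
  1-simplices (12): [v_0,v_1], [v_0,v_2], [v_0,v_4], [v_0,v_5], [v_1,v_2], [v_1,v_3], [v_1,v_5], [v_2,v_3], [v_2,v_4], [v_3,v_4], [v_3,v_5], [v_4,v_5]
  2-simplices (8): [v_0,v_1,v_2], [v_0,v_1,v_5], [v_0,v_2,v_4], [v_0,v_4,v_5], [v_1,v_2,v_3], [v_1,v_3,v_5], [v_2,v_3,v_4], [v_3,v_4,v_5]

giving chain groups C_0 ≅ Z^6, C_1 ≅ Z^12, C_2 ≅ Z^8.

The boundary map ∂_1: C_1 → C_0 maps an edge to its endpoints' difference, ∂[p,q] = q − p. For instance
  ∂[v_0,v_2] = [v_2] − [v_0].
This gives a 6×12 integer matrix of rank 5; reducing to Smith normal form yields diagonal entries (1,1,1,1,1).

Boundary ∂_2: C_2 → C_1 sends each 2-simplex [p,q,r] to [q,r] − [p,r] + [p,q]. For instance
  ∂[v_0,v_1,v_5] = [v_1,v_5] − [v_0,v_5] + [v_0,v_1],
  ∂[v_0,v_1,v_2] = [v_1,v_2] − [v_0,v_2] + [v_0,v_1].
As a 12×8 matrix over Z this has rank 7, with invariant factors (1,1,1,1,1,1,1).

Computing H_k = (kernel of ∂_k) / (image of ∂_{k+1}):

  H_0: rank C_0 − rank ∂_1 = 6 − 5 = 1, and the invariant factors of ∂_1 are all 1, so H_0 = Z.
  H_1: rank ker ∂_1 − rank ∂_2 = (12 − 5) − 7 = 0, and the invariant factors of ∂_2 are all 1, so H_1 = 0.
  H_2: rank ker ∂_2 − rank ∂_3 = (8 − 7) − 0 = 1, and there is no ∂_3, so H_2 = Z.

(K is a triangulation of the 2-sphere S^2.)

Hence the Betti numbers are b_0 = 1, b_1 = 0, b_2 = 1.

b_0 = 1, b_1 = 0, b_2 = 1.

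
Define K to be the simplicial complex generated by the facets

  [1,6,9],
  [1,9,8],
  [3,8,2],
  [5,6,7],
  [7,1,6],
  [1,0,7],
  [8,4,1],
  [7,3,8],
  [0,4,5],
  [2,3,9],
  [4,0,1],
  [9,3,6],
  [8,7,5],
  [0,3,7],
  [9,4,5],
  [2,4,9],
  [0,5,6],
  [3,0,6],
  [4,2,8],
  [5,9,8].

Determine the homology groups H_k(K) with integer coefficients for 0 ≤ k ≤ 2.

H_0 = Z,  H_1 = Z ⊕ Z/2,  H_2 = 0.

Take the total order 0 < 1 < 2 < 3 < 4 < 5 < 6 < 7 < 8 < 9 on the vertex set. Then K (dimension 2) consists of the simplices:

  0-simplices (10): [0], [1], [2], [3], [4], [5], [6], [7], [8], [9]
  1-simplices (30): (30 of them)
  2-simplices (20): (20 of them)

giving chain groups C_0 ≅ Z^10, C_1 ≅ Z^30, C_2 ≅ Z^20.

The boundary map ∂_1: C_1 → C_0 sends each edge [p,q] (with p < q) to q − p. For instance
  ∂[5,8] = [8] − [5].
This gives a 10×30 integer matrix of rank 9; reducing to Smith normal form yields diagonal entries (1,1,1,1,1,1,1,1,1).

∂_2: C_2 → C_1 maps a triangle to the signed sum of its edges. For instance
  ∂[5,7,8] = [7,8] − [5,8] + [5,7],
  ∂[0,1,7] = [1,7] − [0,7] + [0,1].
The resulting 30×20 matrix has rank 20, and its Smith normal form has invariant factors (1,1,1,1,1,1,1,1,1,1,1,1,1,1,1,1,1,1,1,2).

From H_k ≅ ker(∂_k) / im(∂_{k+1}) we obtain:

  H_0: rank C_0 − rank ∂_1 = 10 − 9 = 1, and the invariant factors of ∂_1 are all 1, so H_0 = Z.
  H_1: rank ker ∂_1 − rank ∂_2 = (30 − 9) − 20 = 1, and ∂_2 has invariant factor 2 > 1, so H_1 = Z ⊕ Z/2.
  H_2: rank ker ∂_2 − rank ∂_3 = (20 − 20) − 0 = 0, and there is no ∂_3, so H_2 = 0.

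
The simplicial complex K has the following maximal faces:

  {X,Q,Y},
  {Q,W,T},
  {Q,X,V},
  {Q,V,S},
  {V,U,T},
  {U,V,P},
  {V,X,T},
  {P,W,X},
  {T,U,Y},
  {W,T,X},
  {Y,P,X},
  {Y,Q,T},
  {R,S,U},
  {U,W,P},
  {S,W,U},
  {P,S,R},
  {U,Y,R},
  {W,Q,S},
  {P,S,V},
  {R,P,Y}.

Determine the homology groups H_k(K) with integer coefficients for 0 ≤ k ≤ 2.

We work with the vertex ordering P < Q < R < S < T < U < V < W < X < Y. The simplices of K, each written with vertices in increasing order, are:

  0-simplices (10): P, Q, R, S, T, U, V, W, X, Y
  1-simplices (30): PR, PS, PU, PV, PW, PX, PY, QS, QT, QV, QW, QX, QY, RS, RU, RY, SU, SV, SW, TU, TV, TW, TX, TY, UV, UW, UY, VX, WX, XY
  2-simplices (20): PRS, PRY, PSV, PUV, PUW, PWX, PXY, QSV, QSW, QTW, QTY, QVX, QXY, RSU, RUY, SUW, TUV, TUY, TVX, TWX

so the chain groups are C_0 ≅ Z^10, C_1 ≅ Z^30, C_2 ≅ Z^20.

Boundary ∂_1: C_1 → C_0 sends each edge [p,q] (with p < q) to q − p.
As a 10×30 matrix over Z this has rank 9, with invariant factors (1,1,1,1,1,1,1,1,1).

∂_2: C_2 → C_1 maps a triangle to the signed sum of its edges. For instance
  ∂QTW = TW − QW + QT,
  ∂TUV = UV − TV + TU.
The 30×20 boundary matrix has rank 20 and Smith normal form diag(1,1,1,1,1,1,1,1,1,1,1,1,1,1,1,1,1,1,1,2).

Now H_k = ker ∂_k / im ∂_{k+1}, so:

  H_0: rank C_0 − rank ∂_1 = 10 − 9 = 1, and the invariant factors of ∂_1 are all 1, so H_0 = Z.
  H_1: rank ker ∂_1 − rank ∂_2 = (30 − 9) − 20 = 1, and ∂_2 has invariant factor 2 > 1, so H_1 = Z ⊕ Z/2Z.
  H_2: rank ker ∂_2 − rank ∂_3 = (20 − 20) − 0 = 0, and there is no ∂_3, so H_2 = 0.

As a check, the Euler characteristic is 10 − 30 + 20 = 0, which agrees with 1 − 1 + 0 = 0.
(K is a triangulation of the Klein bottle.)

H_0 ≅ Z,  H_1 ≅ Z ⊕ Z/2Z,  H_2 = 0.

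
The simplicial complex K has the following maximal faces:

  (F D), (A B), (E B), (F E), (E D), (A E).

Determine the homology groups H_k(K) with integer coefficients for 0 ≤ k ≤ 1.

H_0 ≅ Z,  H_1 ≅ Z^2.

K has 5 vertices, 6 edges.
rank ∂_0 = 0, rank ∂_1 = 4 ⇒ b_0 = 5 − 0 − 4 = 1; all invariant factors of ∂_1 are 1 so no torsion. So H_0 ≅ Z.
rank ∂_1 = 4, rank ∂_2 = 0 ⇒ b_1 = 6 − 4 − 0 = 2. So H_1 ≅ Z^2.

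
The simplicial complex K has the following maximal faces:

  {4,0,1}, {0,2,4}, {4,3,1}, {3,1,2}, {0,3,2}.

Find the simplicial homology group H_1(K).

H_1 = Z.

K has 5 vertices, 10 edges, 5 triangles.
rank ∂_1 = 4, rank ∂_2 = 5 ⇒ b_1 = 10 − 4 − 5 = 1; all invariant factors of ∂_2 are 1 so no torsion. So H_1 = Z.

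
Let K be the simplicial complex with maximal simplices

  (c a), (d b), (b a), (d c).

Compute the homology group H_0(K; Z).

H_0 = Z.

We work with the vertex ordering a < b < c < d. The simplices of K, each written with vertices in increasing order, are:

  0-simplices (4): a, b, c, d
  1-simplices (4): ab, ac, bd, cd

so the chain groups are C_0 ≅ Z^4, C_1 ≅ Z^4.

∂_1: C_1 → C_0 sends each edge [p,q] (with p < q) to q − p. For instance
  ∂cd = d − c.
The 4×4 boundary matrix has rank 3 and Smith normal form diag(1,1,1).

Computing H_k = (kernel of ∂_k) / (image of ∂_{k+1}):

  H_0: rank C_0 − rank ∂_1 = 4 − 3 = 1, and the invariant factors of ∂_1 are all 1, so H_0 = Z.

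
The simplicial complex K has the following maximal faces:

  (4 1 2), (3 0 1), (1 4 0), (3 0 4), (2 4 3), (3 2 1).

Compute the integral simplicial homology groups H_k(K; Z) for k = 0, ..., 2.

H_0 ≅ Z,  H_1 = 0,  H_2 ≅ Z.

Take the total order 0 < 1 < 2 < 3 < 4 on the vertex set. Then K (dimension 2) consists of the simplices:

  0-simplices (5): [0], [1], [2], [3], [4]
  1-simplices (9): [0,1], [0,3], [0,4], [1,2], [1,3], [1,4], [2,3], [2,4], [3,4]
  2-simplices (6): [0,1,3], [0,1,4], [0,3,4], [1,2,3], [1,2,4], [2,3,4]

Hence C_0 ≅ Z^5, C_1 ≅ Z^9, C_2 ≅ Z^6.

∂_1: C_1 → C_0 is given by ∂[p,q] = [q] − [p]. For instance
  ∂[1,2] = [2] − [1].
As a 5×9 matrix over Z this has rank 4, with invariant factors (1,1,1,1).

Boundary ∂_2: C_2 → C_1 maps a triangle to the signed sum of its edges. For instance
  ∂[0,1,4] = [1,4] − [0,4] + [0,1],
  ∂[1,2,3] = [2,3] − [1,3] + [1,2].
As a 9×6 matrix over Z this has rank 5, with invariant factors (1,1,1,1,1).

Computing H_k = (kernel of ∂_k) / (image of ∂_{k+1}):

  H_0: rank C_0 − rank ∂_1 = 5 − 4 = 1, and the invariant factors of ∂_1 are all 1, so H_0 = Z.
  H_1: rank ker ∂_1 − rank ∂_2 = (9 − 4) − 5 = 0, and the invariant factors of ∂_2 are all 1, so H_1 = 0.
  H_2: rank ker ∂_2 − rank ∂_3 = (6 − 5) − 0 = 1, and there is no ∂_3, so H_2 = Z.

As a check, the Euler characteristic is 5 − 9 + 6 = 2, which agrees with 1 − 0 + 1 = 2.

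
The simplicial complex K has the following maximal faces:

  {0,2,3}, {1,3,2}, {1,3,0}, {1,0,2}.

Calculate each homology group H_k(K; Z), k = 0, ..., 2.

H_0 = Z,  H_1 = 0,  H_2 = Z.

We work with the vertex ordering 0 < 1 < 2 < 3. The simplices of K, each written with vertices in increasing order, are:

  0-simplices (4): [0], [1], [2], [3]
  1-simplices (6): [0,1], [0,2], [0,3], [1,2], [1,3], [2,3]
  2-simplices (4): [0,1,2], [0,1,3], [0,2,3], [1,2,3]

giving chain groups C_0 ≅ Z^4, C_1 ≅ Z^6, C_2 ≅ Z^4.

The boundary map ∂_1: C_1 → C_0 maps an edge to its endpoints' difference, ∂[p,q] = q − p. For instance
  ∂[2,3] = [3] − [2].
This gives a 4×6 integer matrix of rank 3; reducing to Smith normal form yields diagonal entries (1,1,1).

∂_2: C_2 → C_1 sends each 2-simplex [p,q,r] to [q,r] − [p,r] + [p,q]. For instance
  ∂[0,2,3] = [2,3] − [0,3] + [0,2],
  ∂[0,1,3] = [1,3] − [0,3] + [0,1].
This gives a 6×4 integer matrix of rank 3; reducing to Smith normal form yields diagonal entries (1,1,1).

From H_k ≅ ker(∂_k) / im(∂_{k+1}) we obtain:

  H_0: rank C_0 − rank ∂_1 = 4 − 3 = 1, and the invariant factors of ∂_1 are all 1, so H_0 = Z.
  H_1: rank ker ∂_1 − rank ∂_2 = (6 − 3) − 3 = 0, and the invariant factors of ∂_2 are all 1, so H_1 = 0.
  H_2: rank ker ∂_2 − rank ∂_3 = (4 − 3) − 0 = 1, and there is no ∂_3, so H_2 = Z.

(K is a triangulation of the 2-sphere S^2.)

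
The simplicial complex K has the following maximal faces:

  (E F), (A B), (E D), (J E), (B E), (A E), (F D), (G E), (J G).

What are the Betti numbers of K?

K has 7 vertices, 9 edges.
rank ∂_0 = 0, rank ∂_1 = 6 ⇒ b_0 = 7 − 0 − 6 = 1; all invariant factors of ∂_1 are 1 so no torsion. So H_0 ≅ Z.
rank ∂_1 = 6, rank ∂_2 = 0 ⇒ b_1 = 9 − 6 − 0 = 3. So H_1 ≅ Z^3.

b_0 = 1, b_1 = 3.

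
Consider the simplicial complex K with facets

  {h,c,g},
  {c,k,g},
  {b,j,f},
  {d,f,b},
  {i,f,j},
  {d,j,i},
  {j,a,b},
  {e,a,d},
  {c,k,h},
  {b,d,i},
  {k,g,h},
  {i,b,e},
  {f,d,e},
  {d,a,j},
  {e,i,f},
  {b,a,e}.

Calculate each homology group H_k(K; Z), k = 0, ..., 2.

H_0 = Z^2,  H_1 = Z/2,  H_2 = Z.

Fix the vertex order a < b < c < d < e < f < g < h < i < j < k and write every simplex with vertices in increasing order. Then dim K = 2 and the simplices of K are:

  0-simplices (11): a, b, c, d, e, f, g, h, i, j, k
  1-simplices (24): ab, ad, ae, aj, bd, be, bf, bi, bj, cg, ch, ck, de, df, di, dj, ef, ei, fi, fj, gh, gk, hk, ij
  2-simplices (16): abe, abj, ade, adj, bdf, bdi, bei, bfj, cgh, cgk, chk, def, dij, efi, fij, ghk

so the chain groups are C_0 ≅ Z^11, C_1 ≅ Z^24, C_2 ≅ Z^16.

Boundary ∂_1: C_1 → C_0 is given by ∂[p,q] = [q] − [p]. For instance
  ∂bj = j − b.
As a 11×24 matrix over Z this has rank 9, with invariant factors (1,1,1,1,1,1,1,1,1).

Boundary ∂_2: C_2 → C_1 acts by ∂[p,q,r] = [q,r] − [p,r] + [p,q]. For instance
  ∂fij = ij − fj + fi,
  ∂def = ef − df + de.
This gives a 24×16 integer matrix of rank 15; reducing to Smith normal form yields diagonal entries (1,1,1,1,1,1,1,1,1,1,1,1,1,1,2).

Now H_k = ker ∂_k / im ∂_{k+1}, so:

  H_0: rank C_0 − rank ∂_1 = 11 − 9 = 2, and the invariant factors of ∂_1 are all 1, so H_0 = Z^2.
  H_1: rank ker ∂_1 − rank ∂_2 = (24 − 9) − 15 = 0, and ∂_2 has invariant factor 2 > 1, so H_1 = Z/2.
  H_2: rank ker ∂_2 − rank ∂_3 = (16 − 15) − 0 = 1, and there is no ∂_3, so H_2 = Z.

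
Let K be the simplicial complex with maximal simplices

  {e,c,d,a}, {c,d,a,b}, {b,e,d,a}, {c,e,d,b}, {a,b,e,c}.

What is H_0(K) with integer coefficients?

H_0 ≅ Z.

Take the total order a < b < c < d < e on the vertex set. Then K (dimension 3) consists of the simplices:

  0-simplices (5): a, b, c, d, e
  1-simplices (10): ab, ac, ad, ae, bc, bd, be, cd, ce, de
  2-simplices (10): abc, abd, abe, acd, ace, ade, bcd, bce, bde, cde
  3-simplices (5): abcd, abce, abde, acde, bcde

so the chain groups are C_0 ≅ Z^5, C_1 ≅ Z^10, C_2 ≅ Z^10, C_3 ≅ Z^5.

∂_1: C_1 → C_0 maps an edge to its endpoints' difference, ∂[p,q] = q − p. For instance
  ∂ce = e − c.
As a 5×10 matrix over Z this has rank 4, with invariant factors (1,1,1,1).

Boundary ∂_2: C_2 → C_1 sends each 2-simplex [p,q,r] to [q,r] − [p,r] + [p,q]. For instance
  ∂bcd = cd − bd + bc,
  ∂cde = de − ce + cd.
As a 10×10 matrix over Z this has rank 6, with invariant factors (1,1,1,1,1,1).

∂_3: C_3 → C_2 sends each 3-simplex σ to the alternating sum Σ_i (−1)^i (σ with its i-th vertex removed). For instance
  ∂abce = bce − ace + abe − abc,
  ∂abde = bde − ade + abe − abd.
The resulting 10×5 matrix has rank 4, and its Smith normal form has invariant factors (1,1,1,1).

From H_k ≅ ker(∂_k) / im(∂_{k+1}) we obtain:

  H_0: rank C_0 − rank ∂_1 = 5 − 4 = 1, and the invariant factors of ∂_1 are all 1, so H_0 ≅ Z.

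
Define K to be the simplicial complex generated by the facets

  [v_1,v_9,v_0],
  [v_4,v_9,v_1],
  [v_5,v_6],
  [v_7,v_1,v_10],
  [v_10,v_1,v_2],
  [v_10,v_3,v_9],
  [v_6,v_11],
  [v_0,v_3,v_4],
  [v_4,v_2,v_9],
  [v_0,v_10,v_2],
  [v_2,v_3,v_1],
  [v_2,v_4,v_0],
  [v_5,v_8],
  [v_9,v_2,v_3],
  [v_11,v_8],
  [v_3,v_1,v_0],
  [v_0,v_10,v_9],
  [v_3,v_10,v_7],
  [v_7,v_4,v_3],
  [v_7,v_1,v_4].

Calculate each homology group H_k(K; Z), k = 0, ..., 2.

H_0 ≅ Z^2,  H_1 ≅ Z^3,  H_2 ≅ Z.

Fix the vertex order v_0 < v_1 < v_2 < v_3 < v_4 < v_5 < v_6 < v_7 < v_8 < v_9 < v_10 < v_11 and write every simplex with vertices in increasing order. Then dim K = 2 and the simplices of K are:

  0-simplices (12): [v_0], [v_1], [v_2], [v_3], [v_4], [v_5], [v_6], [v_7], [v_8], [v_9], [v_10], [v_11]
  1-simplices (28): (28 of them)
  2-simplices (16): (16 of them)

so the chain groups are C_0 ≅ Z^12, C_1 ≅ Z^28, C_2 ≅ Z^16.

Boundary ∂_1: C_1 → C_0 maps an edge to its endpoints' difference, ∂[p,q] = q − p. For instance
  ∂[v_3,v_10] = [v_10] − [v_3].
As a 12×28 matrix over Z this has rank 10, with invariant factors (1,1,1,1,1,1,1,1,1,1).

Boundary ∂_2: C_2 → C_1 acts by ∂[p,q,r] = [q,r] − [p,r] + [p,q]. For instance
  ∂[v_0,v_3,v_4] = [v_3,v_4] − [v_0,v_4] + [v_0,v_3],
  ∂[v_0,v_2,v_4] = [v_2,v_4] − [v_0,v_4] + [v_0,v_2].
The 28×16 boundary matrix has rank 15 and Smith normal form diag(1,1,1,1,1,1,1,1,1,1,1,1,1,1,1).

Reading off H_k = ker ∂_k / im ∂_{k+1}:

  H_0: rank C_0 − rank ∂_1 = 12 − 10 = 2, and the invariant factors of ∂_1 are all 1, so H_0 = Z^2.
  H_1: rank ker ∂_1 − rank ∂_2 = (28 − 10) − 15 = 3, and the invariant factors of ∂_2 are all 1, so H_1 = Z^3.
  H_2: rank ker ∂_2 − rank ∂_3 = (16 − 15) − 0 = 1, and there is no ∂_3, so H_2 = Z.

As a check, the Euler characteristic is 12 − 28 + 16 = 0, which agrees with 2 − 3 + 1 = 0.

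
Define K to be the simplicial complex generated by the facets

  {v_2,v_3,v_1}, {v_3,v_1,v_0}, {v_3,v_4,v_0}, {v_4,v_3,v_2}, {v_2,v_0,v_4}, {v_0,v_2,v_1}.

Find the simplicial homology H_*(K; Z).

H_0 = Z,  H_1 = 0,  H_2 = Z.

Take the total order v_0 < v_1 < v_2 < v_3 < v_4 on the vertex set. Then K (dimension 2) consists of the simplices:

  0-simplices (5): [v_0], [v_1], [v_2], [v_3], [v_4]
  1-simplices (9): [v_0,v_1], [v_0,v_2], [v_0,v_3], [v_0,v_4], [v_1,v_2], [v_1,v_3], [v_2,v_3], [v_2,v_4], [v_3,v_4]
  2-simplices (6): [v_0,v_1,v_2], [v_0,v_1,v_3], [v_0,v_2,v_4], [v_0,v_3,v_4], [v_1,v_2,v_3], [v_2,v_3,v_4]

giving chain groups C_0 ≅ Z^5, C_1 ≅ Z^9, C_2 ≅ Z^6.

Boundary ∂_1: C_1 → C_0 is given by ∂[p,q] = [q] − [p]. For instance
  ∂[v_1,v_3] = [v_3] − [v_1].
The resulting 5×9 matrix has rank 4, and its Smith normal form has invariant factors (1,1,1,1).

The boundary map ∂_2: C_2 → C_1 sends each 2-simplex [p,q,r] to [q,r] − [p,r] + [p,q]. For instance
  ∂[v_1,v_2,v_3] = [v_2,v_3] − [v_1,v_3] + [v_1,v_2],
  ∂[v_2,v_3,v_4] = [v_3,v_4] − [v_2,v_4] + [v_2,v_3].
The 9×6 boundary matrix has rank 5 and Smith normal form diag(1,1,1,1,1).

Reading off H_k = ker ∂_k / im ∂_{k+1}:

  H_0: rank C_0 − rank ∂_1 = 5 − 4 = 1, and the invariant factors of ∂_1 are all 1, so H_0 = Z.
  H_1: rank ker ∂_1 − rank ∂_2 = (9 − 4) − 5 = 0, and the invariant factors of ∂_2 are all 1, so H_1 = 0.
  H_2: rank ker ∂_2 − rank ∂_3 = (6 − 5) − 0 = 1, and there is no ∂_3, so H_2 = Z.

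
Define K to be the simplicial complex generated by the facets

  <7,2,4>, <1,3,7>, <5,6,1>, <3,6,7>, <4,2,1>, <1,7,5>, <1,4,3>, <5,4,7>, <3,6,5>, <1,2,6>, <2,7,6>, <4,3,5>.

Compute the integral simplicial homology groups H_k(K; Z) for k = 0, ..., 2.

Take the total order 1 < 2 < 3 < 4 < 5 < 6 < 7 on the vertex set. Then K (dimension 2) consists of the simplices:

  0-simplices (7): [1], [2], [3], [4], [5], [6], [7]
  1-simplices (18): [1,2], [1,3], [1,4], [1,5], [1,6], [1,7], [2,4], [2,6], [2,7], [3,4], [3,5], [3,6], [3,7], [4,5], [4,7], [5,6], [5,7], [6,7]
  2-simplices (12): [1,2,4], [1,2,6], [1,3,4], [1,3,7], [1,5,6], [1,5,7], [2,4,7], [2,6,7], [3,4,5], [3,5,6], [3,6,7], [4,5,7]

so the chain groups are C_0 ≅ Z^7, C_1 ≅ Z^18, C_2 ≅ Z^12.

∂_1: C_1 → C_0 maps an edge to its endpoints' difference, ∂[p,q] = q − p. For instance
  ∂[1,2] = [2] − [1].
As a 7×18 matrix over Z this has rank 6, with invariant factors (1,1,1,1,1,1).

The boundary map ∂_2: C_2 → C_1 acts by ∂[p,q,r] = [q,r] − [p,r] + [p,q]. For instance
  ∂[1,3,4] = [3,4] − [1,4] + [1,3],
  ∂[4,5,7] = [5,7] − [4,7] + [4,5].
This gives a 18×12 integer matrix of rank 12; reducing to Smith normal form yields diagonal entries (1,1,1,1,1,1,1,1,1,1,1,2).

Reading off H_k = ker ∂_k / im ∂_{k+1}:

  H_0: rank C_0 − rank ∂_1 = 7 − 6 = 1, and the invariant factors of ∂_1 are all 1, so H_0 ≅ Z.
  H_1: rank ker ∂_1 − rank ∂_2 = (18 − 6) − 12 = 0, and ∂_2 has invariant factor 2 > 1, so H_1 ≅ Z/2.
  H_2: rank ker ∂_2 − rank ∂_3 = (12 − 12) − 0 = 0, and there is no ∂_3, so H_2 ≅ 0.

H_0 = Z,  H_1 = Z/2,  H_2 = 0.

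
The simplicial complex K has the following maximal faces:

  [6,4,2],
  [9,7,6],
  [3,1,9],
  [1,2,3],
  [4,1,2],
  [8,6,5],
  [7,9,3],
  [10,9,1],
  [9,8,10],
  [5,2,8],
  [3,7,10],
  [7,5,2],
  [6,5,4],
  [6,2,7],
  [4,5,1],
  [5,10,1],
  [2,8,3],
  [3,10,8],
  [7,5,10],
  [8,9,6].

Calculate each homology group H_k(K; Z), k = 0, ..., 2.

H_0 = Z,  H_1 = Z ⊕ Z/2,  H_2 = 0.

Fix the vertex order 1 < 2 < 3 < 4 < 5 < 6 < 7 < 8 < 9 < 10 and write every simplex with vertices in increasing order. Then dim K = 2 and the simplices of K are:

  0-simplices (10): [1], [2], [3], [4], [5], [6], [7], [8], [9], [10]
  1-simplices (30): (30 of them)
  2-simplices (20): (20 of them)

giving chain groups C_0 ≅ Z^10, C_1 ≅ Z^30, C_2 ≅ Z^20.

The boundary map ∂_1: C_1 → C_0 maps an edge to its endpoints' difference, ∂[p,q] = q − p. For instance
  ∂[3,7] = [7] − [3].
The resulting 10×30 matrix has rank 9, and its Smith normal form has invariant factors (1,1,1,1,1,1,1,1,1).

∂_2: C_2 → C_1 acts by ∂[p,q,r] = [q,r] − [p,r] + [p,q]. For instance
  ∂[3,7,10] = [7,10] − [3,10] + [3,7],
  ∂[2,3,8] = [3,8] − [2,8] + [2,3].
The 30×20 boundary matrix has rank 20 and Smith normal form diag(1,1,1,1,1,1,1,1,1,1,1,1,1,1,1,1,1,1,1,2).

Computing H_k = (kernel of ∂_k) / (image of ∂_{k+1}):

  H_0: rank C_0 − rank ∂_1 = 10 − 9 = 1, and the invariant factors of ∂_1 are all 1, so H_0 ≅ Z.
  H_1: rank ker ∂_1 − rank ∂_2 = (30 − 9) − 20 = 1, and ∂_2 has invariant factor 2 > 1, so H_1 ≅ Z ⊕ Z/2.
  H_2: rank ker ∂_2 − rank ∂_3 = (20 − 20) − 0 = 0, and there is no ∂_3, so H_2 ≅ 0.

As a check, the Euler characteristic is 10 − 30 + 20 = 0, which agrees with 1 − 1 + 0 = 0.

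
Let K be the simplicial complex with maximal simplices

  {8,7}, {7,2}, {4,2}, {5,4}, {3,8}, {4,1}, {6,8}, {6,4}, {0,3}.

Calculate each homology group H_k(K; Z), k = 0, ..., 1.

Fix the vertex order 0 < 1 < 2 < 3 < 4 < 5 < 6 < 7 < 8 and write every simplex with vertices in increasing order. Then dim K = 1 and the simplices of K are:

  0-simplices (9): [0], [1], [2], [3], [4], [5], [6], [7], [8]
  1-simplices (9): [0,3], [1,4], [2,4], [2,7], [3,8], [4,5], [4,6], [6,8], [7,8]

Hence C_0 ≅ Z^9, C_1 ≅ Z^9.

The boundary map ∂_1: C_1 → C_0 maps an edge to its endpoints' difference, ∂[p,q] = q − p. For instance
  ∂[2,4] = [4] − [2].
As a 9×9 matrix over Z this has rank 8, with invariant factors (1,1,1,1,1,1,1,1).

Now H_k = ker ∂_k / im ∂_{k+1}, so:

  H_0: rank C_0 − rank ∂_1 = 9 − 8 = 1, and the invariant factors of ∂_1 are all 1, so H_0 ≅ Z.
  H_1: rank ker ∂_1 − rank ∂_2 = (9 − 8) − 0 = 1, and there is no ∂_2, so H_1 ≅ Z.

H_0 = Z,  H_1 = Z.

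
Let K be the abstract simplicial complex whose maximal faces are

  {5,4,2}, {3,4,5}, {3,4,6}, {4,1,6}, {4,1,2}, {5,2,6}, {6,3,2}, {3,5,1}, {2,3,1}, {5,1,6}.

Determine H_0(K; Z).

Take the total order 1 < 2 < 3 < 4 < 5 < 6 on the vertex set. Then K (dimension 2) consists of the simplices:

  0-simplices (6): [1], [2], [3], [4], [5], [6]
  1-simplices (15): [1,2], [1,3], [1,4], [1,5], [1,6], [2,3], [2,4], [2,5], [2,6], [3,4], [3,5], [3,6], [4,5], [4,6], [5,6]
  2-simplices (10): [1,2,3], [1,2,4], [1,3,5], [1,4,6], [1,5,6], [2,3,6], [2,4,5], [2,5,6], [3,4,5], [3,4,6]

Hence C_0 ≅ Z^6, C_1 ≅ Z^15, C_2 ≅ Z^10.

Boundary ∂_1: C_1 → C_0 maps an edge to its endpoints' difference, ∂[p,q] = q − p. For instance
  ∂[5,6] = [6] − [5].
The 6×15 boundary matrix has rank 5 and Smith normal form diag(1,1,1,1,1).

Boundary ∂_2: C_2 → C_1 acts by ∂[p,q,r] = [q,r] − [p,r] + [p,q]. For instance
  ∂[1,2,3] = [2,3] − [1,3] + [1,2],
  ∂[2,3,6] = [3,6] − [2,6] + [2,3].
This gives a 15×10 integer matrix of rank 10; reducing to Smith normal form yields diagonal entries (1,1,1,1,1,1,1,1,1,2).

Computing H_k = (kernel of ∂_k) / (image of ∂_{k+1}):

  H_0: rank C_0 − rank ∂_1 = 6 − 5 = 1, and the invariant factors of ∂_1 are all 1, so H_0 ≅ Z.

H_0 ≅ Z.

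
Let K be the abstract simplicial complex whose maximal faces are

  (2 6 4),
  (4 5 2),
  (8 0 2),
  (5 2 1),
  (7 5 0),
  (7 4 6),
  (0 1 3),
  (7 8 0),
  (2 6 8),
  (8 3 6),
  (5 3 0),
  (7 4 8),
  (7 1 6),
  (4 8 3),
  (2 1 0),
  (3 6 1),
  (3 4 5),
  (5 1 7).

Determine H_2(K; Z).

We work with the vertex ordering 0 < 1 < 2 < 3 < 4 < 5 < 6 < 7 < 8. The simplices of K, each written with vertices in increasing order, are:

  0-simplices (9): [0], [1], [2], [3], [4], [5], [6], [7], [8]
  1-simplices (27): (27 of them)
  2-simplices (18): [0,1,2], [0,1,3], [0,2,8], [0,3,5], [0,5,7], [0,7,8], [1,2,5], [1,3,6], [1,5,7], [1,6,7], [2,4,5], [2,4,6], [2,6,8], [3,4,5], [3,4,8], [3,6,8], [4,6,7], [4,7,8]

Hence C_0 ≅ Z^9, C_1 ≅ Z^27, C_2 ≅ Z^18.

Boundary ∂_1: C_1 → C_0 sends each edge [p,q] (with p < q) to q − p. For instance
  ∂[3,5] = [5] − [3].
As a 9×27 matrix over Z this has rank 8, with invariant factors (1,1,1,1,1,1,1,1).

The boundary map ∂_2: C_2 → C_1 maps a triangle to the signed sum of its edges. For instance
  ∂[2,6,8] = [6,8] − [2,8] + [2,6],
  ∂[0,1,3] = [1,3] − [0,3] + [0,1].
The resulting 27×18 matrix has rank 18, and its Smith normal form has invariant factors (1,1,1,1,1,1,1,1,1,1,1,1,1,1,1,1,1,2).

Now H_k = ker ∂_k / im ∂_{k+1}, so:

  H_2: rank ker ∂_2 − rank ∂_3 = (18 − 18) − 0 = 0, and there is no ∂_3, so H_2 = 0.

H_2 = 0.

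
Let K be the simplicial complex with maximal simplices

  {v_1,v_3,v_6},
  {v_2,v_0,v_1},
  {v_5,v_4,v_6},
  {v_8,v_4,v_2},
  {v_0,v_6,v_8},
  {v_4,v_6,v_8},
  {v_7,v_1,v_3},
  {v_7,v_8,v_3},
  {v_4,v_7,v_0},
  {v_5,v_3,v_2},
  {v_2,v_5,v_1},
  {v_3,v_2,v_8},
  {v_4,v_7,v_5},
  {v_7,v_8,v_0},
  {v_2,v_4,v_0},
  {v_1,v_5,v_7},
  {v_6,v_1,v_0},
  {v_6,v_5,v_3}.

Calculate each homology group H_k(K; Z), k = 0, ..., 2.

H_0 ≅ Z,  H_1 ≅ Z ⊕ Z/2Z,  H_2 = 0.

Take the total order v_0 < v_1 < v_2 < v_3 < v_4 < v_5 < v_6 < v_7 < v_8 on the vertex set. Then K (dimension 2) consists of the simplices:

  0-simplices (9): [v_0], [v_1], [v_2], [v_3], [v_4], [v_5], [v_6], [v_7], [v_8]
  1-simplices (27): (27 of them)
  2-simplices (18): (18 of them)

so the chain groups are C_0 ≅ Z^9, C_1 ≅ Z^27, C_2 ≅ Z^18.

∂_1: C_1 → C_0 sends each edge [p,q] (with p < q) to q − p. For instance
  ∂[v_3,v_8] = [v_8] − [v_3].
The 9×27 boundary matrix has rank 8 and Smith normal form diag(1,1,1,1,1,1,1,1).

The boundary map ∂_2: C_2 → C_1 sends each 2-simplex [p,q,r] to [q,r] − [p,r] + [p,q]. For instance
  ∂[v_2,v_3,v_5] = [v_3,v_5] − [v_2,v_5] + [v_2,v_3],
  ∂[v_2,v_3,v_8] = [v_3,v_8] − [v_2,v_8] + [v_2,v_3].
This gives a 27×18 integer matrix of rank 18; reducing to Smith normal form yields diagonal entries (1,1,1,1,1,1,1,1,1,1,1,1,1,1,1,1,1,2).

Reading off H_k = ker ∂_k / im ∂_{k+1}:

  H_0: rank C_0 − rank ∂_1 = 9 − 8 = 1, and the invariant factors of ∂_1 are all 1, so H_0 = Z.
  H_1: rank ker ∂_1 − rank ∂_2 = (27 − 8) − 18 = 1, and ∂_2 has invariant factor 2 > 1, so H_1 = Z ⊕ Z/2Z.
  H_2: rank ker ∂_2 − rank ∂_3 = (18 − 18) − 0 = 0, and there is no ∂_3, so H_2 = 0.

(K is a triangulation of the Klein bottle.)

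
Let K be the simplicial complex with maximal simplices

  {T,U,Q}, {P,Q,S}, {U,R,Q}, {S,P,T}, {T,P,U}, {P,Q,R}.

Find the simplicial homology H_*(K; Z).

Fix the vertex order P < Q < R < S < T < U and write every simplex with vertices in increasing order. Then dim K = 2 and the simplices of K are:

  0-simplices (6): P, Q, R, S, T, U
  1-simplices (12): PQ, PR, PS, PT, PU, QR, QS, QT, QU, RU, ST, TU
  2-simplices (6): PQR, PQS, PST, PTU, QRU, QTU

giving chain groups C_0 ≅ Z^6, C_1 ≅ Z^12, C_2 ≅ Z^6.

Boundary ∂_1: C_1 → C_0 is given by ∂[p,q] = [q] − [p]. For instance
  ∂PS = S − P.
The 6×12 boundary matrix has rank 5 and Smith normal form diag(1,1,1,1,1).

The boundary map ∂_2: C_2 → C_1 acts by ∂[p,q,r] = [q,r] − [p,r] + [p,q]. For instance
  ∂PTU = TU − PU + PT,
  ∂PST = ST − PT + PS.
This gives a 12×6 integer matrix of rank 6; reducing to Smith normal form yields diagonal entries (1,1,1,1,1,1).

From H_k ≅ ker(∂_k) / im(∂_{k+1}) we obtain:

  H_0: rank C_0 − rank ∂_1 = 6 − 5 = 1, and the invariant factors of ∂_1 are all 1, so H_0 = Z.
  H_1: rank ker ∂_1 − rank ∂_2 = (12 − 5) − 6 = 1, and the invariant factors of ∂_2 are all 1, so H_1 = Z.
  H_2: rank ker ∂_2 − rank ∂_3 = (6 − 6) − 0 = 0, and there is no ∂_3, so H_2 = 0.

H_0 = Z,  H_1 = Z,  H_2 = 0.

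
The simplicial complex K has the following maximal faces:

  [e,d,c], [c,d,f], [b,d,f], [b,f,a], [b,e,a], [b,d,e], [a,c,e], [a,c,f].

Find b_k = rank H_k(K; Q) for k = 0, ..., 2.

Order the vertices as a < b < c < d < e < f. Listing each simplex with vertices in this order, K has dimension 2 with simplices:

  0-simplices (6): a, b, c, d, e, f
  1-simplices (12): ab, ac, ae, af, bd, be, bf, cd, ce, cf, de, df
  2-simplices (8): abe, abf, ace, acf, bde, bdf, cde, cdf

giving chain groups C_0 ≅ Z^6, C_1 ≅ Z^12, C_2 ≅ Z^8.

Boundary ∂_1: C_1 → C_0 maps an edge to its endpoints' difference, ∂[p,q] = q − p. For instance
  ∂be = e − b.
The resulting 6×12 matrix has rank 5, and its Smith normal form has invariant factors (1,1,1,1,1).

The boundary map ∂_2: C_2 → C_1 sends each 2-simplex [p,q,r] to [q,r] − [p,r] + [p,q]. For instance
  ∂acf = cf − af + ac,
  ∂ace = ce − ae + ac.
As a 12×8 matrix over Z this has rank 7, with invariant factors (1,1,1,1,1,1,1).

Reading off H_k = ker ∂_k / im ∂_{k+1}:

  H_0: rank C_0 − rank ∂_1 = 6 − 5 = 1, and the invariant factors of ∂_1 are all 1, so H_0 = Z.
  H_1: rank ker ∂_1 − rank ∂_2 = (12 − 5) − 7 = 0, and the invariant factors of ∂_2 are all 1, so H_1 = 0.
  H_2: rank ker ∂_2 − rank ∂_3 = (8 − 7) − 0 = 1, and there is no ∂_3, so H_2 = Z.

Hence the Betti numbers are b_0 = 1, b_1 = 0, b_2 = 1.

b_0 = 1, b_1 = 0, b_2 = 1.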